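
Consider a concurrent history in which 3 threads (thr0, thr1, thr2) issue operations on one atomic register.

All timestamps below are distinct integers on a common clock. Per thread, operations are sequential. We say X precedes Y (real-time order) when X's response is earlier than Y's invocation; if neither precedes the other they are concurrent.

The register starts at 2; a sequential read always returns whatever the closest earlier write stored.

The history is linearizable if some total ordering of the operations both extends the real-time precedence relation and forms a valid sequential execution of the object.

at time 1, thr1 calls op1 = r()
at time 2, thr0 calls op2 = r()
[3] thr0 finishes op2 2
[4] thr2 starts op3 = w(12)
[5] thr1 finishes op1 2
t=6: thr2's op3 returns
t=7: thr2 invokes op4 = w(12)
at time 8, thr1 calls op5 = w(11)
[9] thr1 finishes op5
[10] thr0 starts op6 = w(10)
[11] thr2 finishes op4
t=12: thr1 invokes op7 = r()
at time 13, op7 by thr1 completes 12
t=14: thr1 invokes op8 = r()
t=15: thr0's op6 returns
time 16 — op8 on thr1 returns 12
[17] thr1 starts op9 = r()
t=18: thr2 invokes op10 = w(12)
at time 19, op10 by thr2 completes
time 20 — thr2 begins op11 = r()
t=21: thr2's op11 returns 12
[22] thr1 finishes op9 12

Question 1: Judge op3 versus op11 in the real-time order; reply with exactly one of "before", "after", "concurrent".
op3 spans [4,6], op11 spans [20,21]
resp(op3)=6 < inv(op11)=20

before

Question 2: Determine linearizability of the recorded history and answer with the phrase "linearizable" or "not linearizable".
witness order: op1, op2, op3, op5, op4, op7, op8, op6, op10, op9, op11
after step 1 (op1 r() → 2): value 2
after step 2 (op2 r() → 2): value 2
after step 3 (op3 w(12)): value 12
after step 4 (op5 w(11)): value 11
after step 5 (op4 w(12)): value 12
after step 6 (op7 r() → 12): value 12
after step 7 (op8 r() → 12): value 12
after step 8 (op6 w(10)): value 10
after step 9 (op10 w(12)): value 12
after step 10 (op9 r() → 12): value 12
after step 11 (op11 r() → 12): value 12

linearizable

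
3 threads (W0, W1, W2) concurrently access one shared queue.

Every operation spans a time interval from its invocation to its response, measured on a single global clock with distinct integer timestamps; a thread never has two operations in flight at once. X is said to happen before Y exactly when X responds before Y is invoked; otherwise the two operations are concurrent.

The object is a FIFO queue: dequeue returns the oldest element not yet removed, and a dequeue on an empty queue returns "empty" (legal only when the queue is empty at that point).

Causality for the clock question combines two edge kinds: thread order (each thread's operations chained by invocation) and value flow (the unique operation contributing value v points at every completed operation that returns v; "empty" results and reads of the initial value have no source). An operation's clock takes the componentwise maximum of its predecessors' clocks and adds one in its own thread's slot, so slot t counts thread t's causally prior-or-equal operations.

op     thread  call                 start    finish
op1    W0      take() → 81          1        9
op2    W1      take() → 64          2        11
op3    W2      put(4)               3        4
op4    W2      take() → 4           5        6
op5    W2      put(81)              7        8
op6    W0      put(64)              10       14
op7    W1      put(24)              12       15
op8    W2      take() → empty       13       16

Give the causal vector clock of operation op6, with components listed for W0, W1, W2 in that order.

(2, 0, 3)

invoked at 3, op3 has no predecessors; its own W2 bump gives (0, 0, 1)
VC(op4, invoked at 5): max of VC(op3)=(0, 0, 1), then +1 on thread W2 → (0, 0, 2)
VC(op5, invoked at 7): max of VC(op4)=(0, 0, 2), then +1 on thread W2 → (0, 0, 3)
VC(op8, invoked at 13): max of VC(op5)=(0, 0, 3), then +1 on thread W2 → (0, 0, 4)
VC(op1, invoked at 1): max of VC(op5)=(0, 0, 3), then +1 on thread W0 → (1, 0, 3)
VC(op6, invoked at 10): max of VC(op1)=(1, 0, 3), then +1 on thread W0 → (2, 0, 3)
VC(op2, invoked at 2): max of VC(op6)=(2, 0, 3), then +1 on thread W1 → (2, 1, 3)
VC(op7, invoked at 12): max of VC(op2)=(2, 1, 3), then +1 on thread W1 → (2, 2, 3)
target: VC(op6) = (2, 0, 3)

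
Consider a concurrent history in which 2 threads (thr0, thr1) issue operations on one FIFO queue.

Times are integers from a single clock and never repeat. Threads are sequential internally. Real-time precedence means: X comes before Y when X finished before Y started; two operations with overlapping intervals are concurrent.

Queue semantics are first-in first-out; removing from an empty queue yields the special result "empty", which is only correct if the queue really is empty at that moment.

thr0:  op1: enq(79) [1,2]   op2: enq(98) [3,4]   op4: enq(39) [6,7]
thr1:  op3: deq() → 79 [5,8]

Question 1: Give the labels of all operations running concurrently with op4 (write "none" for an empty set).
op4 spans [6,7]: anything still running between times 6 and 7 counts as concurrent
op1 [1,2]: before
op2 [3,4]: before
op3 [5,8]: concurrent

op3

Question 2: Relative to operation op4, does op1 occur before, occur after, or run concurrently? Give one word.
op1 spans [1,2], op4 spans [6,7]
resp(op1)=2 < inv(op4)=6

before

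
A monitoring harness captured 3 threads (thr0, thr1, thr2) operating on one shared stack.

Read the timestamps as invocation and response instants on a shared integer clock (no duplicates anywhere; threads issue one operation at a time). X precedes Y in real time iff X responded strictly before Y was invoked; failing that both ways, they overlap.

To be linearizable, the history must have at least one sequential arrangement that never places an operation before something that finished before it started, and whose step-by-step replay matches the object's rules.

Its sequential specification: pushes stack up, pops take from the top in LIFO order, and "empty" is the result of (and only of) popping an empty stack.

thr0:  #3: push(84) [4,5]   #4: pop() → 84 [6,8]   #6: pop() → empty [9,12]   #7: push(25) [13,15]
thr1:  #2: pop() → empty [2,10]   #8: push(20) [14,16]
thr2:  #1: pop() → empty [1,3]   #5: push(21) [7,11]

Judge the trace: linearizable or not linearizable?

linearizable

a witness: #1, #2, #3, #4, #6, #5, #7, #8
step 1: #1 pop() → empty — stack <>
step 2: #2 pop() → empty — stack <>
step 3: #3 push(84) — stack <84>
step 4: #4 pop() → 84 — stack <>
step 5: #6 pop() → empty — stack <>
step 6: #5 push(21) — stack <21>
step 7: #7 push(25) — stack <21,25>
step 8: #8 push(20) — stack <21,25,20>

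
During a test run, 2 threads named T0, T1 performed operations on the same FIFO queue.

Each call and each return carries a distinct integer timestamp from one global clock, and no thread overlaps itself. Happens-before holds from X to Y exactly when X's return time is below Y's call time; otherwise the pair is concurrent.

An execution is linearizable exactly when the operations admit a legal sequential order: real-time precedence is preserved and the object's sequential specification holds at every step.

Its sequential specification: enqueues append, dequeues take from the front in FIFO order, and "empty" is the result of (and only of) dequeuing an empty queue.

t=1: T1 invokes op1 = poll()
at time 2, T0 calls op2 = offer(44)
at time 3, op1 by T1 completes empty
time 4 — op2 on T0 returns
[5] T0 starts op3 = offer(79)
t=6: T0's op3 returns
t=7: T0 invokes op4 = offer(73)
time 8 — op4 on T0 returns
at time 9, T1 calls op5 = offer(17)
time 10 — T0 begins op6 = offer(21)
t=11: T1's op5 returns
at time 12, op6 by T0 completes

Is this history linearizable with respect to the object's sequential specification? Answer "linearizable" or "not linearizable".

a witness: op1, op2, op3, op4, op5, op6
after step 1 (op1 poll() → empty): queue <>
after step 2 (op2 offer(44)): queue <44>
after step 3 (op3 offer(79)): queue <44,79>
after step 4 (op4 offer(73)): queue <44,79,73>
after step 5 (op5 offer(17)): queue <44,79,73,17>
after step 6 (op6 offer(21)): queue <44,79,73,17,21>

linearizable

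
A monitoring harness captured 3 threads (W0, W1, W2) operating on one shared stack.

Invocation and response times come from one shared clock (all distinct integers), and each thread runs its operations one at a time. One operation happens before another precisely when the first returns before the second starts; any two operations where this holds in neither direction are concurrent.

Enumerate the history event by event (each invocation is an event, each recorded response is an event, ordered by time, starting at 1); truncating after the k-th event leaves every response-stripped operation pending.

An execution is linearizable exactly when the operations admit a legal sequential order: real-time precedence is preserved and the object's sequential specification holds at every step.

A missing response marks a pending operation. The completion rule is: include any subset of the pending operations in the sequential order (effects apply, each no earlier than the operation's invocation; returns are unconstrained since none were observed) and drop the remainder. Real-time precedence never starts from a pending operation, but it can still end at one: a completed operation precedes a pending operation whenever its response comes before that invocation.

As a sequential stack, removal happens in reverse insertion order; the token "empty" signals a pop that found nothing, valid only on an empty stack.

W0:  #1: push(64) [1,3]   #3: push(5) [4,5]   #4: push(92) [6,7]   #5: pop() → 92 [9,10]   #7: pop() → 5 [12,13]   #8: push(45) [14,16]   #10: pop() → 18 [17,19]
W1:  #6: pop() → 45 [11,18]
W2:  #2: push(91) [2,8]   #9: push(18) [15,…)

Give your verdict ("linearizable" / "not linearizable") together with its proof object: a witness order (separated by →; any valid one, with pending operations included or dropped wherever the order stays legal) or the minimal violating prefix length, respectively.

linearizable — witness: #1 → #2 → #3 → #4 → #5 → #7 → #8 → #6 → #9 → #10

1. #1 push(64), leaving stack <64>
2. #2 push(91), leaving stack <64,91>
3. #3 push(5), leaving stack <64,91,5>
4. #4 push(92), leaving stack <64,91,5,92>
5. #5 pop() → 92, leaving stack <64,91,5>
6. #7 pop() → 5, leaving stack <64,91>
7. #8 push(45), leaving stack <64,91,45>
8. #6 pop() → 45, leaving stack <64,91>
9. #9 push(18) (pending, included), leaving stack <64,91,18>
10. #10 pop() → 18, leaving stack <64,91>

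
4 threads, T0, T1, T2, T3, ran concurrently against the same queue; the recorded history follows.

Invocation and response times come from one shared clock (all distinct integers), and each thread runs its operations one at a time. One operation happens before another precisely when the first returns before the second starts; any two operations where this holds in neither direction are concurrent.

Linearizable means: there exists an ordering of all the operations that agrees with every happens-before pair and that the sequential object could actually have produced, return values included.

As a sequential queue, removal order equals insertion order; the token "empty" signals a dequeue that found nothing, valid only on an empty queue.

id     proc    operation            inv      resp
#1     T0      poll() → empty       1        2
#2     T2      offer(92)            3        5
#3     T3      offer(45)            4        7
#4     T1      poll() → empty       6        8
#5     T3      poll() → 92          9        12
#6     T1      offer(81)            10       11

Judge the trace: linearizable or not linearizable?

not linearizable

through event 7 a valid linearization exists; event 8 (#4 responding at time 8) ends that
all 3 real-time-respecting orders fail — 4 completed queue operations, no legal replay
take #1, #2, #3, #4: step 4 already fails, because #4 poll() → empty cannot occur there
take #1, #2, #4, #3: step 3 already fails, because #4 poll() → empty cannot occur there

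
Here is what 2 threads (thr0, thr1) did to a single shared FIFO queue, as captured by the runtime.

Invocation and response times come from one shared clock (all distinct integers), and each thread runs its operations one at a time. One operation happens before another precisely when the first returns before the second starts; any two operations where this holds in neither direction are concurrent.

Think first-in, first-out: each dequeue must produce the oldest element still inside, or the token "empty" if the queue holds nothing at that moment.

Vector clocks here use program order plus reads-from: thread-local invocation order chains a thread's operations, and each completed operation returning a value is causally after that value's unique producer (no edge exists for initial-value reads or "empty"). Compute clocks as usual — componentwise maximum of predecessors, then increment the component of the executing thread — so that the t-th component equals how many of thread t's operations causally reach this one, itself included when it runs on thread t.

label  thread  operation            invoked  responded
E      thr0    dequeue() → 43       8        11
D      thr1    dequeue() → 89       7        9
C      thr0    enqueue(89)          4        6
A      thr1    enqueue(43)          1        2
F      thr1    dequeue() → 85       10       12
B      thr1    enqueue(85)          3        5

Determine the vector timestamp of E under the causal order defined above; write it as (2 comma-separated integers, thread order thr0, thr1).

(2, 1)

VC(A, invoked at 1): no causal predecessors; +1 on thr1 → (0, 1)
VC(C, invoked at 4): no causal predecessors; +1 on thr0 → (1, 0)
merge at B (invoked 3): VC(A)=(0, 1), own-thread bump on thr1 → (0, 2)
merge at E (invoked 8): VC(A)=(0, 1), VC(C)=(1, 0), own-thread bump on thr0 → (2, 1)
merge at D (invoked 7): VC(B)=(0, 2), VC(C)=(1, 0), own-thread bump on thr1 → (1, 3)
merge at F (invoked 10): VC(B)=(0, 2), VC(D)=(1, 3), own-thread bump on thr1 → (1, 4)
target: VC(E) = (2, 1)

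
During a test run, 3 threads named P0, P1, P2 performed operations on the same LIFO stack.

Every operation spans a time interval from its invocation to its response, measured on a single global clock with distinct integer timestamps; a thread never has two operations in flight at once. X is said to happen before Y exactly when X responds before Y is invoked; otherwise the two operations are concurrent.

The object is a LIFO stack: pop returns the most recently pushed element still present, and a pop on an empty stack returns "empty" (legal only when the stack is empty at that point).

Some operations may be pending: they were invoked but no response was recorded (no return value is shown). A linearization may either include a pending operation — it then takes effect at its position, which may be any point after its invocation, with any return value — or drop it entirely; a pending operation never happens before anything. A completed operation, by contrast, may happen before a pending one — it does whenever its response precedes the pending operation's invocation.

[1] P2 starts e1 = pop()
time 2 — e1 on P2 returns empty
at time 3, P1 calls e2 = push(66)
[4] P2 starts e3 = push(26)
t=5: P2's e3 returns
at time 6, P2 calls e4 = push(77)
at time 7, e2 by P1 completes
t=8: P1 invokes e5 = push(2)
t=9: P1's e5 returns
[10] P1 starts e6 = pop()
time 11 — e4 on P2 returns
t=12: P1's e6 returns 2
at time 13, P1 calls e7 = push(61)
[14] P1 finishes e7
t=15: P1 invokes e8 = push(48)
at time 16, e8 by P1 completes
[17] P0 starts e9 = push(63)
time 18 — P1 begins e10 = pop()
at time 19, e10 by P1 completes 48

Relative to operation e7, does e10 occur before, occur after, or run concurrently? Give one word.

after

e10 spans [18,19], e7 spans [13,14]
resp(e7)=14 < inv(e10)=18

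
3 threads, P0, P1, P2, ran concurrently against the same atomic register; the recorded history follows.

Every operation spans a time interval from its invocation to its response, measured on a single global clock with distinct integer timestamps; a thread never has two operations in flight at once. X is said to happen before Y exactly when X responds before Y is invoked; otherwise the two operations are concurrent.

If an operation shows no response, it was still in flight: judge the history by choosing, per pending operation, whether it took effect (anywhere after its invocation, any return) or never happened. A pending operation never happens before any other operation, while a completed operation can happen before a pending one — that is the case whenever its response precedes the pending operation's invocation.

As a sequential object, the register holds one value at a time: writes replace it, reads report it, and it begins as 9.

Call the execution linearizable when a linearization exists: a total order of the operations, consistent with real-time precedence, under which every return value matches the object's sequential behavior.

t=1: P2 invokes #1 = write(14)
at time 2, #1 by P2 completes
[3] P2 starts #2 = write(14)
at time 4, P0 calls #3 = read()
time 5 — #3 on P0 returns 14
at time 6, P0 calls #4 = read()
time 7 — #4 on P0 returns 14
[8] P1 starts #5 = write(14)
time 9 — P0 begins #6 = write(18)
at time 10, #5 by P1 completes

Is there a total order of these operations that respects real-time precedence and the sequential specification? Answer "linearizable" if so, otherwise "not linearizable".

witness order: #1, #2, #3, #4, #5
step 1: #1 write(14) — value 14
step 2: #2 write(14) (pending, included) — value 14
step 3: #3 read() → 14 — value 14
step 4: #4 read() → 14 — value 14
step 5: #5 write(14) — value 14

linearizable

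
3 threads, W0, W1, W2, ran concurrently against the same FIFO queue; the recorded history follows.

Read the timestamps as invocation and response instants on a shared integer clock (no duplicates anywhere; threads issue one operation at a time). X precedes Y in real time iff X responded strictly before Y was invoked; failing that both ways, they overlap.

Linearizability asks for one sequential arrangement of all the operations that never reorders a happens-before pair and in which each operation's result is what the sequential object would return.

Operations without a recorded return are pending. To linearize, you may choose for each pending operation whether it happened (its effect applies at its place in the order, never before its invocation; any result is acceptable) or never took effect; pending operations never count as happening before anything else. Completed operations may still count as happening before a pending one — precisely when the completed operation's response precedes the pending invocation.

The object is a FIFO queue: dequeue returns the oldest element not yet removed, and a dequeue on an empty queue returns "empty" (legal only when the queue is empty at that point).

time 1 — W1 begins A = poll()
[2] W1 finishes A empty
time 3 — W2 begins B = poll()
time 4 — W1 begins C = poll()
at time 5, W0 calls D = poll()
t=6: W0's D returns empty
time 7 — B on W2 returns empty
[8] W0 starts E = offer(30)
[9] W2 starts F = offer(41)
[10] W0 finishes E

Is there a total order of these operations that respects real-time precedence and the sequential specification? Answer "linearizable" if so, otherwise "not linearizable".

linearizable

a witness: A, B, C, D, E
1. A poll() → empty, leaving queue <>
2. B poll() → empty, leaving queue <>
3. C poll() (pending, included), leaving queue <>
4. D poll() → empty, leaving queue <>
5. E offer(30), leaving queue <30>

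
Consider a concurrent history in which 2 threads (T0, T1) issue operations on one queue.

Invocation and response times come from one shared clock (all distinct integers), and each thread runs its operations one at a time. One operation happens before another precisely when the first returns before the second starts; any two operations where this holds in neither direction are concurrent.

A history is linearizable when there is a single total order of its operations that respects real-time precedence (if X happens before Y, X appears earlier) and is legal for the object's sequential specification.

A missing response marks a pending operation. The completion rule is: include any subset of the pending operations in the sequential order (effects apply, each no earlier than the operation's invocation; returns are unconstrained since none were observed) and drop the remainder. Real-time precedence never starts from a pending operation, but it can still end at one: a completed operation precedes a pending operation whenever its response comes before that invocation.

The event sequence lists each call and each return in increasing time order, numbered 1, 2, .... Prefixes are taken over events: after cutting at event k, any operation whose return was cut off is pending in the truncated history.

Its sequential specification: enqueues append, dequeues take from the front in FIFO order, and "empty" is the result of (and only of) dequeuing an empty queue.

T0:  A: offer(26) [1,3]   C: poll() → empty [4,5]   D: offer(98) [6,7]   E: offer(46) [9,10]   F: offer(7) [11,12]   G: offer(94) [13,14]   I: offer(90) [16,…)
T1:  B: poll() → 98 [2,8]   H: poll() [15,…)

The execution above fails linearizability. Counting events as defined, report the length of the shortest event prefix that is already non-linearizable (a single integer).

events 1..7 are linearizable; a witness order is A, B, C, D:
step 1: A offer(26) — queue <26>
step 2: B poll() (pending, included) — queue <>
step 3: C poll() → empty — queue <>
step 4: D offer(98) — queue <98>
once event 8 joins (B's response, time 8), exhaustive search finds no witness
for example A, B, C, D fails at step 2: B poll() → 98 is not legal there
for example A, C, B, D fails at step 2: C poll() → empty is not legal there

8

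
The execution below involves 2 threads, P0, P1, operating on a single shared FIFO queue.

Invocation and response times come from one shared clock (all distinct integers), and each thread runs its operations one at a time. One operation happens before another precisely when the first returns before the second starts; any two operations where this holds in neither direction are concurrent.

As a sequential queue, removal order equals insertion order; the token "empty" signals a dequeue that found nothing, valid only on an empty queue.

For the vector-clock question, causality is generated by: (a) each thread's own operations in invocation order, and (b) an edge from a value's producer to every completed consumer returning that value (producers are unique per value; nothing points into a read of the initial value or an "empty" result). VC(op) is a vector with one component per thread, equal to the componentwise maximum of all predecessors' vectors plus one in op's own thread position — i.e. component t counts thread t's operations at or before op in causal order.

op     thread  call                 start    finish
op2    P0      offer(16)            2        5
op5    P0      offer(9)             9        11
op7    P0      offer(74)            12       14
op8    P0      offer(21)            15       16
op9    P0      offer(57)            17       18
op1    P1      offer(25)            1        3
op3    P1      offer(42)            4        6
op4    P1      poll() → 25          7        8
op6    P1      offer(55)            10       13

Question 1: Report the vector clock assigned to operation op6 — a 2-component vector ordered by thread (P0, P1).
(0, 4)

root op op1, invoked 1: fresh clock plus P1's own tick → (0, 1)
root op op2, invoked 2: fresh clock plus P0's own tick → (1, 0)
from VC(op1)=(0, 1), op3 (invoked 4) maxes components and bumps P1 → (0, 2)
from VC(op2)=(1, 0), op5 (invoked 9) maxes components and bumps P0 → (2, 0)
from VC(op1)=(0, 1), VC(op3)=(0, 2), op4 (invoked 7) maxes components and bumps P1 → (0, 3)
from VC(op5)=(2, 0), op7 (invoked 12) maxes components and bumps P0 → (3, 0)
from VC(op4)=(0, 3), op6 (invoked 10) maxes components and bumps P1 → (0, 4)
from VC(op7)=(3, 0), op8 (invoked 15) maxes components and bumps P0 → (4, 0)
from VC(op8)=(4, 0), op9 (invoked 17) maxes components and bumps P0 → (5, 0)
target: VC(op6) = (0, 4)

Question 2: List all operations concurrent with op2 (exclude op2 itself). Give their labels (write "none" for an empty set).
op1, op3

op2 runs from 2 to 5; window-overlapping ops are concurrent
op1 [1,3]: concurrent
op3 [4,6]: concurrent
op4 [7,8]: after
op5 [9,11]: after
op6 [10,13]: after
op7 [12,14]: after
op8 [15,16]: after
op9 [17,18]: after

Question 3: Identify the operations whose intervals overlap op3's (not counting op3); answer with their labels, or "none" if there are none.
op2

op3 spans [4,6]; an op avoiding the whole window 4..6 is ordered, any other is concurrent
op1 [1,3]: before
op2 [2,5]: concurrent
op4 [7,8]: after
op5 [9,11]: after
op6 [10,13]: after
op7 [12,14]: after
op8 [15,16]: after
op9 [17,18]: after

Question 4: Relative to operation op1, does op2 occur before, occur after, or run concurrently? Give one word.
concurrent

op2 spans [2,5], op1 spans [1,3]
the intervals overlap in both directions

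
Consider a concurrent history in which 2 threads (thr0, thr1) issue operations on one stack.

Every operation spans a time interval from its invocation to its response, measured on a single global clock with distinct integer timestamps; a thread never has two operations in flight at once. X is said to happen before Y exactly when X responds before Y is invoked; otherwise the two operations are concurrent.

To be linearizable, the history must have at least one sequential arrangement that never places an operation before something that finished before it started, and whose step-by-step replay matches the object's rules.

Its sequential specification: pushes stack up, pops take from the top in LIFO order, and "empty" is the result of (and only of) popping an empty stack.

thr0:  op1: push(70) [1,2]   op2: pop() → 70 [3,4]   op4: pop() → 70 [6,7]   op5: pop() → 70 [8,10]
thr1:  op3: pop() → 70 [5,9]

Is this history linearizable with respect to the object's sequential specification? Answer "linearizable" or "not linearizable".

through event 6 a valid linearization exists; event 7 (op4 responding at time 7) ends that
one real-time candidate order over the 3 completed operations — the stack replay rejects it
every completion of the 1 pending operation (op3) was checked; none linearizes
for example op1, op2, op4 (pending dropped) fails at step 3: op4 pop() → 70 is not legal there

not linearizable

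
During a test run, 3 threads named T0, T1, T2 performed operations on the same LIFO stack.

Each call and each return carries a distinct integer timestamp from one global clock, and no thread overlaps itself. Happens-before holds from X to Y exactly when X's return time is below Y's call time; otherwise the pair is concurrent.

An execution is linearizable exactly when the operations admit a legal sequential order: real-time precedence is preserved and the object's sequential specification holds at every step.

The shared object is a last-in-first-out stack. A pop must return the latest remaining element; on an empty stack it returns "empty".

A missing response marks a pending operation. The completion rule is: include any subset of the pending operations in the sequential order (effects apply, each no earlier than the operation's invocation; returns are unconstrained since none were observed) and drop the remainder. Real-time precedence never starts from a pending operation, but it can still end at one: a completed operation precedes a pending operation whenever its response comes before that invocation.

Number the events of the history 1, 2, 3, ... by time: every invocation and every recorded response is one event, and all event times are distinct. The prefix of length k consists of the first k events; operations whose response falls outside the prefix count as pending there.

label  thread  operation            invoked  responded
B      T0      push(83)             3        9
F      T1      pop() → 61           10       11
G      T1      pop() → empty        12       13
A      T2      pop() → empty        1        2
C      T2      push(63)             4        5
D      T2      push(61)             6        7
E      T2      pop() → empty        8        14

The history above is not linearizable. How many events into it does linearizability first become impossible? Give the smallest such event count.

13

a valid linearization of events 1..12 exists, for instance A, B, C, D, F:
step 1: A pop() → empty — stack <>
step 2: B push(83) — stack <83>
step 3: C push(63) — stack <83,63>
step 4: D push(61) — stack <83,63,61>
step 5: F pop() → 61 — stack <83,63>
include event 13 — G responding at 13 — and every candidate order breaks
every completion of the 1 pending operation (E) was checked; none linearizes
e.g. A, B, C, D, F, G (pending dropped): illegal at step 6, since G pop() → empty cannot apply there
e.g. A, C, B, D, F, G (pending dropped): illegal at step 6, since G pop() → empty cannot apply there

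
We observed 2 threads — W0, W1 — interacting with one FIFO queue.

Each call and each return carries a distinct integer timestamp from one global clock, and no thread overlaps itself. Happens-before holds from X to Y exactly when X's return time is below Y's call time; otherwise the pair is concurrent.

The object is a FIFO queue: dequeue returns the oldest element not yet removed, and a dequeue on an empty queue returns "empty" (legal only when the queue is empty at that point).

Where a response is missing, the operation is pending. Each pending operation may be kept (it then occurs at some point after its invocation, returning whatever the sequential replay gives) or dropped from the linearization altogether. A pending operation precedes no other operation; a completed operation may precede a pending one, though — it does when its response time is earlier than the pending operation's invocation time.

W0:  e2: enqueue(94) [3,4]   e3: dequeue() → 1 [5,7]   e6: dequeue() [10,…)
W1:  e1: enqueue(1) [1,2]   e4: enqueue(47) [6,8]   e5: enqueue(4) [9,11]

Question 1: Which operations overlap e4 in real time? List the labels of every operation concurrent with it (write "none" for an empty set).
Answer: e3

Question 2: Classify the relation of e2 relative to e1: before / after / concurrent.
Answer: after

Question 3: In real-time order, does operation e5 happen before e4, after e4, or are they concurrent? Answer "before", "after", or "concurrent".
Answer: after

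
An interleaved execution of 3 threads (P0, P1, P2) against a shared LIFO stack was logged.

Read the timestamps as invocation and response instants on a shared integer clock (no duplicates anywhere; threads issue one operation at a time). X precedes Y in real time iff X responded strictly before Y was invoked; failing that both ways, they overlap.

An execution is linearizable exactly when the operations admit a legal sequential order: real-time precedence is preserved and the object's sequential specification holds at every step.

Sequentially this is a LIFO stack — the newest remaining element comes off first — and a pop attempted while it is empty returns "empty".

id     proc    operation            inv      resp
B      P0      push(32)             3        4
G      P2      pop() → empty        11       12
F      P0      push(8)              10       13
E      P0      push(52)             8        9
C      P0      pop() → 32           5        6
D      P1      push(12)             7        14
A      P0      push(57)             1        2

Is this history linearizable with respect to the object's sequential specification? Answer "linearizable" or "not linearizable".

the violation lands at event 12, G's response at time 12: events 1..11 linearize, events 1..12 do not
exhaustive check: the 5 completed LIFO stack ops admit one real-time order; illegal
no escape via the 2 pending operations (D, F): every completion choice fails
e.g. A, B, C, E, G (pending dropped): illegal at step 5, since G pop() → empty cannot apply there

not linearizable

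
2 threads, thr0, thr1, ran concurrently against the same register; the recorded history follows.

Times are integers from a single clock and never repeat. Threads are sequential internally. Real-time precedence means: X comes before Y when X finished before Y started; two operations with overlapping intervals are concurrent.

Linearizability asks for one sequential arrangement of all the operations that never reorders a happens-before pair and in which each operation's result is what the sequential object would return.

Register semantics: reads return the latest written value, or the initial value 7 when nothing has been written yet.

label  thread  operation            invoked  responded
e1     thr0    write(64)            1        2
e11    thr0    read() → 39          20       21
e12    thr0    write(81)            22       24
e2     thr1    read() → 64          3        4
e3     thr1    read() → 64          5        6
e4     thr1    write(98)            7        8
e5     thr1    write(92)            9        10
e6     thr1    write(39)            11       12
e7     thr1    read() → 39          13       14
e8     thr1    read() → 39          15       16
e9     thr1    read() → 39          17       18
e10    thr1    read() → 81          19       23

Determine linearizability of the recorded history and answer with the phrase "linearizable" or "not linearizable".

one valid linearization: e1, e2, e3, e4, e5, e6, e7, e8, e9, e11, e12, e10
step 1: e1 write(64) — value 64
step 2: e2 read() → 64 — value 64
step 3: e3 read() → 64 — value 64
step 4: e4 write(98) — value 98
step 5: e5 write(92) — value 92
step 6: e6 write(39) — value 39
step 7: e7 read() → 39 — value 39
step 8: e8 read() → 39 — value 39
step 9: e9 read() → 39 — value 39
step 10: e11 read() → 39 — value 39
step 11: e12 write(81) — value 81
step 12: e10 read() → 81 — value 81

linearizable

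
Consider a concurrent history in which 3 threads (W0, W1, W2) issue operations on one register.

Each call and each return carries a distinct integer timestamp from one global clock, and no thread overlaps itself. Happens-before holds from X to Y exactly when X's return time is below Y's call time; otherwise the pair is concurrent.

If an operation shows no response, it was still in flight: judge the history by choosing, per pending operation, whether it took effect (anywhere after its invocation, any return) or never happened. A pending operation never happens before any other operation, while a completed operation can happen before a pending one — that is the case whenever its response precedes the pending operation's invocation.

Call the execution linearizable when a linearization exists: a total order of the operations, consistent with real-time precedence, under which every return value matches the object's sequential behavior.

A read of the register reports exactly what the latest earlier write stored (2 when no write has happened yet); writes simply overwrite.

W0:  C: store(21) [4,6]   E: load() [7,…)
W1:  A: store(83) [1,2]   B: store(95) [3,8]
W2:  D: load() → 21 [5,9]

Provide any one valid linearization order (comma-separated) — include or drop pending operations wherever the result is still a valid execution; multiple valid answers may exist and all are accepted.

step 1: A store(83) — value 83
step 2: B store(95) — value 95
step 3: C store(21) — value 21
step 4: D load() → 21 — value 21

A, B, C, D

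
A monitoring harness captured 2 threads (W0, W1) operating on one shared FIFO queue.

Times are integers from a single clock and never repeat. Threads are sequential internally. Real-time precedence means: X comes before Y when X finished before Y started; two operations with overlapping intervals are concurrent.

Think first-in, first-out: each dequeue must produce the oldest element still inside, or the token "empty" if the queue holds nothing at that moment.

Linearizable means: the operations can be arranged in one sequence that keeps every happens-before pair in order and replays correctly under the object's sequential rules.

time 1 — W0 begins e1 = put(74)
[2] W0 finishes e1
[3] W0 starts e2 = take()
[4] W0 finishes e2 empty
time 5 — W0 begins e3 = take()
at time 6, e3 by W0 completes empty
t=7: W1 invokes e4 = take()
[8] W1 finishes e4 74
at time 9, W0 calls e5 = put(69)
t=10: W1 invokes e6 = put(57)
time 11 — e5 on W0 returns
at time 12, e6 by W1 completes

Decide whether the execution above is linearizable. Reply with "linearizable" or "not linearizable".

not linearizable

cut after 3 events: linearizable; cut after 4 events (e2 responds, time 4): not linearizable
one real-time candidate order over the 2 completed operations — the FIFO queue replay rejects it
one such order, e1, e2, breaks at step 2 where e2 take() → empty is illegal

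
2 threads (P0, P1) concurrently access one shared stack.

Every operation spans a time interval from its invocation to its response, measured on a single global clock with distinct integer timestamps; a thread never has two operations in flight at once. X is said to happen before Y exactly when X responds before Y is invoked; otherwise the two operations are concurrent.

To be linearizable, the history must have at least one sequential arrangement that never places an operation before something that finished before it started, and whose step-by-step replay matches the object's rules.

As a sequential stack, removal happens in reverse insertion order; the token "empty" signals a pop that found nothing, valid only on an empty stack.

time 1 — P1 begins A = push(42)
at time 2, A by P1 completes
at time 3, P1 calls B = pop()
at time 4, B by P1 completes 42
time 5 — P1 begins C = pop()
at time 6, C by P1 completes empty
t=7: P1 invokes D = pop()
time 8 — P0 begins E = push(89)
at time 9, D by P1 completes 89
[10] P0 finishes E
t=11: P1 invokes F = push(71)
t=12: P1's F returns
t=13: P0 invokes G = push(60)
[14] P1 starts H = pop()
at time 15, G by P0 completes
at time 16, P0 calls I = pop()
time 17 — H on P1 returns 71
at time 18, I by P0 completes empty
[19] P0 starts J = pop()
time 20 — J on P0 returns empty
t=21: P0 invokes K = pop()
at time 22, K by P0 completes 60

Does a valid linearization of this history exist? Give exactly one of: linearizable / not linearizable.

through event 17 a valid linearization exists; event 18 (I responding at time 18) ends that
checked exhaustively: 6 real-time-consistent orders of 9 completed operations, zero legal stack replays
e.g. A, B, C, D, E, F, G, H, I: illegal at step 4, since D pop() → 89 cannot apply there
e.g. A, B, C, D, E, F, G, I, H: illegal at step 4, since D pop() → 89 cannot apply there

not linearizable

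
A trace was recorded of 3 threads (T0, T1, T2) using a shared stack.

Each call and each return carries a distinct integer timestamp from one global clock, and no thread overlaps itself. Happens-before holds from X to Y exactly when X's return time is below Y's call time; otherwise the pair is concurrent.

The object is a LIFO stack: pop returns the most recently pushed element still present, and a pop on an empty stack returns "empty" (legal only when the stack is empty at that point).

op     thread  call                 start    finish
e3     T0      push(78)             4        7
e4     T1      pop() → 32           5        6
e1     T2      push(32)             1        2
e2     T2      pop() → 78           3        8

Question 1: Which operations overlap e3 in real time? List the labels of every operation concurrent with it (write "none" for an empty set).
e2, e4

e3 spans [4,7]; an op avoiding the whole window 4..7 is ordered, any other is concurrent
e1 [1,2]: before
e2 [3,8]: concurrent
e4 [5,6]: concurrent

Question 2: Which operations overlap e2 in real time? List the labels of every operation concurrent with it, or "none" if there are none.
e3, e4

concurrent with e2 ([3,8]): every op whose interval crosses 3..8
e1 [1,2]: before
e3 [4,7]: concurrent
e4 [5,6]: concurrent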